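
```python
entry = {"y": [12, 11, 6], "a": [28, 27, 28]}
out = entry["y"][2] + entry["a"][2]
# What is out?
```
Trace:
  entry={'y': [12, 11, 6], 'a': [28, 27, 28]}
  entry={'y': [12, 11, 6], 'a': [28, 27, 28]}, out=34

Final answer: 34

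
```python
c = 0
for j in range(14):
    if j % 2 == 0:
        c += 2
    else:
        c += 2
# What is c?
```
Trace:
  c=0
  c=2, j=0
  c=4, j=1
  c=6, j=2
  c=8, j=3
  c=10, j=4
  c=12, j=5
  c=14, j=6
  c=16, j=7
  c=18, j=8
  c=20, j=9
  c=22, j=10
  c=24, j=11
  c=26, j=12
  c=28, j=13

Final answer: 28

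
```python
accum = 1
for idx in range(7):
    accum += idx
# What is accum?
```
Trace:
  accum=1
  accum=1, idx=0
  accum=2, idx=1
  accum=4, idx=2
  accum=7, idx=3
  accum=11, idx=4
  accum=16, idx=5
  accum=22, idx=6

Final answer: 22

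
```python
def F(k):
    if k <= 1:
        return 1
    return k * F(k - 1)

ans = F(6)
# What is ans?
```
Call trace:
F(k=6)
  F(k=5)
    F(k=4)
      F(k=3)
        F(k=2)
          F(k=1)
          -> return 1
        -> return 2
      -> return 6
    -> return 24
  -> return 120
-> return 720

Final answer: 720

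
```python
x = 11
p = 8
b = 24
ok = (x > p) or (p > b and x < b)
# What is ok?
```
Trace:
  x=11
  x=11, p=8
  x=11, p=8, b=24
  x=11, p=8, b=24, ok=True

Final answer: True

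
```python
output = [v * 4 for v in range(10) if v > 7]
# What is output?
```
Trace:
  v=0
  v=1
  v=2
  v=3
  v=4
  v=5
  v=6
  v=7
  v=8
  v=9
  output=[32, 36]

Final answer: [32, 36]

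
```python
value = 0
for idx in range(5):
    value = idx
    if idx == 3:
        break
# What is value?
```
Trace:
  value=0
  value=0, idx=0
  value=1, idx=1
  value=2, idx=2
  value=3, idx=3

Final answer: 3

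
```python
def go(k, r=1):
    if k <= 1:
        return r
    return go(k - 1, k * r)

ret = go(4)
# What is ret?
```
Call trace:
go(k=4, r=1)
  go(k=3, r=4)
    go(k=2, r=12)
      go(k=1, r=24)
      -> return 24
    -> return 24
  -> return 24
-> return 24

Final answer: 24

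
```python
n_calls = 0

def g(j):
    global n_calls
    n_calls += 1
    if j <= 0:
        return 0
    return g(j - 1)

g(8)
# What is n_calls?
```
Call trace:
g(j=8)
  g(j=7)
    g(j=6)
      g(j=5)
        g(j=4)
          g(j=3)
            g(j=2)
              g(j=1)
                g(j=0)
                -> return 0
              -> return 0
            -> return 0
          -> return 0
        -> return 0
      -> return 0
    -> return 0
  -> return 0
-> return 0

n_calls is incremented once per call. g is entered once for each j = 8, 7, 6, 5, 4, 3, 2, 1, 0 (the j <= 0 call returns without recursing), i.e. 8 + 1 calls.
n_calls = 9

Final answer: 9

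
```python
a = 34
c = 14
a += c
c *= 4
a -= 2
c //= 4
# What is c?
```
Trace:
  a=34
  a=34, c=14
  a=48, c=14
  a=48, c=56
  a=46, c=56
  a=46, c=14

Final answer: 14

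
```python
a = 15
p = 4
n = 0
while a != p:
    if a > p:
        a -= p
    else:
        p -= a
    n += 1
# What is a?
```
Trace:
  a=15
  a=15, p=4
  a=15, p=4, n=0
  a=11, p=4, n=1
  a=7, p=4, n=2
  a=3, p=4, n=3
  a=3, p=1, n=4
  a=2, p=1, n=5
  a=1, p=1, n=6

Final answer: 1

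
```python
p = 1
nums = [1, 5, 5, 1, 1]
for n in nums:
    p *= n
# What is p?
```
Trace:
  p=1
  p=1, n=1
  p=5, n=5
  p=25, n=5
  p=25, n=1
  p=25, n=1

Final answer: 25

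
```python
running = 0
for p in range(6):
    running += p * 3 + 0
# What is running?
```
Trace:
  running=0
  running=0, p=0
  running=3, p=1
  running=9, p=2
  running=18, p=3
  running=30, p=4
  running=45, p=5

Final answer: 45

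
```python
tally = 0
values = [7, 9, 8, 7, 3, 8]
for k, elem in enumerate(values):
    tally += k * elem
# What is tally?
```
Trace:
  tally=0
  tally=0, k=0, elem=7
  tally=9, k=1, elem=9
  tally=25, k=2, elem=8
  tally=46, k=3, elem=7
  tally=58, k=4, elem=3
  tally=98, k=5, elem=8

Final answer: 98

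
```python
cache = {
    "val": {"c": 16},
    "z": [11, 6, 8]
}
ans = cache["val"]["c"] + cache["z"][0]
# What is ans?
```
Trace:
  cache={'val': {'c': 16}, 'z': [11, 6, 8]}
  cache={'val': {'c': 16}, 'z': [11, 6, 8]}, ans=27

Final answer: 27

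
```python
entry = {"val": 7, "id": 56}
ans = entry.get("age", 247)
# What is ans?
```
Trace:
  entry={'val': 7, 'id': 56}
  entry={'val': 7, 'id': 56}, ans=247

Final answer: 247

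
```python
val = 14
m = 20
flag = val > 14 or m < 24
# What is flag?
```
Trace:
  val=14
  val=14, m=20
  val=14, m=20, flag=True

Final answer: True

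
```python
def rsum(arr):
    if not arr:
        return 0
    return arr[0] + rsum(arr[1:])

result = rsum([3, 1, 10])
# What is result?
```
Call trace:
rsum(arr=[3, 1, 10])
  rsum(arr=[1, 10])
    rsum(arr=[10])
      rsum(arr=[])
      -> return 0
    -> return 10
  -> return 11
-> return 14

Final answer: 14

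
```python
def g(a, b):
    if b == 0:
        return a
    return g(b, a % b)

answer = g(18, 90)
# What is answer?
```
Call trace:
g(a=18, b=90)
  g(a=90, b=18)
    g(a=18, b=0)
    -> return 18
  -> return 18
-> return 18

Final answer: 18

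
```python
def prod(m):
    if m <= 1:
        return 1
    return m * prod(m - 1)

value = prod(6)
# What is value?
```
Call trace:
prod(m=6)
  prod(m=5)
    prod(m=4)
      prod(m=3)
        prod(m=2)
          prod(m=1)
          -> return 1
        -> return 2
      -> return 6
    -> return 24
  -> return 120
-> return 720

Final answer: 720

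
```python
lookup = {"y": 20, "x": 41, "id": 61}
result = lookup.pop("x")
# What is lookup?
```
Trace:
  lookup={'y': 20, 'x': 41, 'id': 61}
  lookup={'y': 20, 'id': 61}, result=41

Final answer: {'y': 20, 'id': 61}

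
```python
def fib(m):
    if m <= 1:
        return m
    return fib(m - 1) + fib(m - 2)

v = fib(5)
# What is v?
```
Call trace (a repeated sub-call is expanded the first time; later identical calls just restate its return value):
fib(m=5)
  fib(m=4)
    fib(m=3)
      fib(m=2)
        fib(m=1)
        -> return 1
        fib(m=0)
        -> return 0
      -> return 1
      fib(m=1)
      -> return 1
    -> return 2
    fib(m=2) -> return 1  (same call as traced above)
  -> return 3
  fib(m=3) -> return 2  (same call as traced above)
-> return 5

Final answer: 5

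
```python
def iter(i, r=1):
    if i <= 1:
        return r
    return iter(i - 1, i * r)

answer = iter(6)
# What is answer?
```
Call trace:
iter(i=6, r=1)
  iter(i=5, r=6)
    iter(i=4, r=30)
      iter(i=3, r=120)
        iter(i=2, r=360)
          iter(i=1, r=720)
          -> return 720
        -> return 720
      -> return 720
    -> return 720
  -> return 720
-> return 720

Final answer: 720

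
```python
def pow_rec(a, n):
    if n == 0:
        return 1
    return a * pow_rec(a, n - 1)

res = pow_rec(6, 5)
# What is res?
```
Call trace:
pow_rec(a=6, n=5)
  pow_rec(a=6, n=4)
    pow_rec(a=6, n=3)
      pow_rec(a=6, n=2)
        pow_rec(a=6, n=1)
          pow_rec(a=6, n=0)
          -> return 1
        -> return 6
      -> return 36
    -> return 216
  -> return 1296
-> return 7776

Final answer: 7776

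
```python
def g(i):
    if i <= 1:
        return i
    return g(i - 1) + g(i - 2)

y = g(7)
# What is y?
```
Call trace (a repeated sub-call is expanded the first time; later identical calls just restate its return value):
g(i=7)
  g(i=6)
    g(i=5)
      g(i=4)
        g(i=3)
          g(i=2)
            g(i=1)
            -> return 1
            g(i=0)
            -> return 0
          -> return 1
          g(i=1)
          -> return 1
        -> return 2
        g(i=2) -> return 1  (same call as traced above)
      -> return 3
      g(i=3) -> return 2  (same call as traced above)
    -> return 5
    g(i=4) -> return 3  (same call as traced above)
  -> return 8
  g(i=5) -> return 5  (same call as traced above)
-> return 13

Final answer: 13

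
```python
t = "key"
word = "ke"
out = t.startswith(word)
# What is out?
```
Trace:
  t='key'
  t='key', word='ke'
  t='key', word='ke', out=True

Final answer: True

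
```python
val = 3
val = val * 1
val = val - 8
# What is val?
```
Trace:
  val=3
  val=3
  val=-5

Final answer: -5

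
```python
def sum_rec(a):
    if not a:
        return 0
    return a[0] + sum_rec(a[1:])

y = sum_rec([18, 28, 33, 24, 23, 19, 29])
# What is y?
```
Call trace:
sum_rec(a=[18, 28, 33, 24, 23, 19, 29])
  sum_rec(a=[28, 33, 24, 23, 19, 29])
    sum_rec(a=[33, 24, 23, 19, 29])
      sum_rec(a=[24, 23, 19, 29])
        sum_rec(a=[23, 19, 29])
          sum_rec(a=[19, 29])
            sum_rec(a=[29])
              sum_rec(a=[])
              -> return 0
            -> return 29
          -> return 48
        -> return 71
      -> return 95
    -> return 128
  -> return 156
-> return 174

Final answer: 174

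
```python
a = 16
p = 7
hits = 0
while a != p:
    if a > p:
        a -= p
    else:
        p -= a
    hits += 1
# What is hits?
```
Trace:
  a=16
  a=16, p=7
  a=16, p=7, hits=0
  a=9, p=7, hits=1
  a=2, p=7, hits=2
  a=2, p=5, hits=3
  a=2, p=3, hits=4
  a=2, p=1, hits=5
  a=1, p=1, hits=6

Final answer: 6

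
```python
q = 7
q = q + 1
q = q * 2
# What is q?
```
Trace:
  q=7
  q=8
  q=16

Final answer: 16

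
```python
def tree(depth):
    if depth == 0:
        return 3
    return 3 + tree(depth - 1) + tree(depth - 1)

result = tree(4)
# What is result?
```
Call trace (a repeated sub-call is expanded the first time; later identical calls just restate its return value):
tree(depth=4)
  tree(depth=3)
    tree(depth=2)
      tree(depth=1)
        tree(depth=0)
        -> return 3
        tree(depth=0)
        -> return 3
      -> return 9
      tree(depth=1) -> return 9  (same call as traced above)
    -> return 21
    tree(depth=2) -> return 21  (same call as traced above)
  -> return 45
  tree(depth=3) -> return 45  (same call as traced above)
-> return 93

Final answer: 93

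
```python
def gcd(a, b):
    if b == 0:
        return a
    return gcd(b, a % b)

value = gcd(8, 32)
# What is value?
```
Call trace:
gcd(a=8, b=32)
  gcd(a=32, b=8)
    gcd(a=8, b=0)
    -> return 8
  -> return 8
-> return 8

Final answer: 8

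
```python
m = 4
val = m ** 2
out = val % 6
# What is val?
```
Trace:
  m=4
  m=4, val=16
  m=4, val=16, out=4

Final answer: 16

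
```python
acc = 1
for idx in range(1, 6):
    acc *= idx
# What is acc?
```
Trace:
  acc=1
  acc=1, idx=1
  acc=2, idx=2
  acc=6, idx=3
  acc=24, idx=4
  acc=120, idx=5

Final answer: 120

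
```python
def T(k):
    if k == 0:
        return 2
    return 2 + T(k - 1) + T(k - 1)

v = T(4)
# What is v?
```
Call trace (a repeated sub-call is expanded the first time; later identical calls just restate its return value):
T(k=4)
  T(k=3)
    T(k=2)
      T(k=1)
        T(k=0)
        -> return 2
        T(k=0)
        -> return 2
      -> return 6
      T(k=1) -> return 6  (same call as traced above)
    -> return 14
    T(k=2) -> return 14  (same call as traced above)
  -> return 30
  T(k=3) -> return 30  (same call as traced above)
-> return 62

Final answer: 62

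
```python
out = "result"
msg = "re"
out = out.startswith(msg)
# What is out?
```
Trace:
  out='result'
  out='result', msg='re'
  out=True, msg='re'

Final answer: True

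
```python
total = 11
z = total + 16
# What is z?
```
Trace:
  total=11
  total=11, z=27

Final answer: 27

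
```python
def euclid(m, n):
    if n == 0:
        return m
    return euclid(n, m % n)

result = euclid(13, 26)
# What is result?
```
Call trace:
euclid(m=13, n=26)
  euclid(m=26, n=13)
    euclid(m=13, n=0)
    -> return 13
  -> return 13
-> return 13

Final answer: 13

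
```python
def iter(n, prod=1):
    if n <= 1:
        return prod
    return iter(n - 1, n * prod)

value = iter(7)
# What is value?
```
Call trace:
iter(n=7, prod=1)
  iter(n=6, prod=7)
    iter(n=5, prod=42)
      iter(n=4, prod=210)
        iter(n=3, prod=840)
          iter(n=2, prod=2520)
            iter(n=1, prod=5040)
            -> return 5040
          -> return 5040
        -> return 5040
      -> return 5040
    -> return 5040
  -> return 5040
-> return 5040

Final answer: 5040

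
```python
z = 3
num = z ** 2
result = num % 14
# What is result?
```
Trace:
  z=3
  z=3, num=9
  z=3, num=9, result=9

Final answer: 9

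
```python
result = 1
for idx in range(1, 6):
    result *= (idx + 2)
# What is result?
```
Trace:
  result=1
  result=3, idx=1
  result=12, idx=2
  result=60, idx=3
  result=360, idx=4
  result=2520, idx=5

Final answer: 2520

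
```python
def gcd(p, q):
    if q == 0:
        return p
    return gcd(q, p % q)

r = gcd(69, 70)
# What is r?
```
Call trace:
gcd(p=69, q=70)
  gcd(p=70, q=69)
    gcd(p=69, q=1)
      gcd(p=1, q=0)
      -> return 1
    -> return 1
  -> return 1
-> return 1

Final answer: 1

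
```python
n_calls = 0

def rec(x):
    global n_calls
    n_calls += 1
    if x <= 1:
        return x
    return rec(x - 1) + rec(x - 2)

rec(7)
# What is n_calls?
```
Call trace (a repeated sub-call is expanded the first time; later identical calls just restate its return value):
rec(x=7)
  rec(x=6)
    rec(x=5)
      rec(x=4)
        rec(x=3)
          rec(x=2)
            rec(x=1)
            -> return 1
            rec(x=0)
            -> return 0
          -> return 1
          rec(x=1)
          -> return 1
        -> return 2
        rec(x=2) -> return 1  (same call as traced above)
      -> return 3
      rec(x=3) -> return 2  (same call as traced above)
    -> return 5
    rec(x=4) -> return 3  (same call as traced above)
  -> return 8
  rec(x=5) -> return 5  (same call as traced above)
-> return 13

n_calls is incremented once per call, so count the calls in each subtree. Let C(x) = number of calls made by rec(x).
C(0) = C(1) = 1 (base case, no recursion); C(x) = 1 + C(x - 1) + C(x - 2) otherwise.
C(2) = 1 + C(1) + C(0) = 1 + 1 + 1 = 3
C(3) = 1 + C(2) + C(1) = 1 + 3 + 1 = 5
C(4) = 1 + C(3) + C(2) = 1 + 5 + 3 = 9
C(5) = 1 + C(4) + C(3) = 1 + 9 + 5 = 15
C(6) = 1 + C(5) + C(4) = 1 + 15 + 9 = 25
C(7) = 1 + C(6) + C(5) = 1 + 25 + 15 = 41
n_calls = C(7) = 41

Final answer: 41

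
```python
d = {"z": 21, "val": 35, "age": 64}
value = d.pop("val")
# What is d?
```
Trace:
  d={'z': 21, 'val': 35, 'age': 64}
  d={'z': 21, 'age': 64}, value=35

Final answer: {'z': 21, 'age': 64}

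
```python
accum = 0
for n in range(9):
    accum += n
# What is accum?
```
Trace:
  accum=0
  accum=0, n=0
  accum=1, n=1
  accum=3, n=2
  accum=6, n=3
  accum=10, n=4
  accum=15, n=5
  accum=21, n=6
  accum=28, n=7
  accum=36, n=8

Final answer: 36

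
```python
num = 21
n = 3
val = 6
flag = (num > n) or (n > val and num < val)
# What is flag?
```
Trace:
  num=21
  num=21, n=3
  num=21, n=3, val=6
  num=21, n=3, val=6, flag=True

Final answer: True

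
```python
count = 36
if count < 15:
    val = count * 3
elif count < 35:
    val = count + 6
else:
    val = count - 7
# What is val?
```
Trace:
  count=36
  count=36, val=29

Final answer: 29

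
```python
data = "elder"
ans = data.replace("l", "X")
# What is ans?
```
Trace:
  data='elder'
  data='elder', ans='eXder'

Final answer: 'eXder'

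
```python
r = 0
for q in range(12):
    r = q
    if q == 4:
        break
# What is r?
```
Trace:
  r=0
  r=0, q=0
  r=1, q=1
  r=2, q=2
  r=3, q=3
  r=4, q=4

Final answer: 4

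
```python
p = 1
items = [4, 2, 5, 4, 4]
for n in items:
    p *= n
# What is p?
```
Trace:
  p=1
  p=4, n=4
  p=8, n=2
  p=40, n=5
  p=160, n=4
  p=640, n=4

Final answer: 640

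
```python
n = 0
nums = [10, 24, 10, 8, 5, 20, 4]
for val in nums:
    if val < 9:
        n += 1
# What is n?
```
Trace:
  n=0
  n=0, val=10
  n=0, val=24
  n=0, val=10
  n=1, val=8
  n=2, val=5
  n=2, val=20
  n=3, val=4

Final answer: 3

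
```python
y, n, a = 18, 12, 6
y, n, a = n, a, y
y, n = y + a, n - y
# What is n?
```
Trace:
  y=18, n=12, a=6
  y=12, n=6, a=18
  y=30, n=-6, a=18

Final answer: -6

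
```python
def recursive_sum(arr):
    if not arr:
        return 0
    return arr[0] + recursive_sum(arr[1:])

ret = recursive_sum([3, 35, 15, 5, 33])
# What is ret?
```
Call trace:
recursive_sum(arr=[3, 35, 15, 5, 33])
  recursive_sum(arr=[35, 15, 5, 33])
    recursive_sum(arr=[15, 5, 33])
      recursive_sum(arr=[5, 33])
        recursive_sum(arr=[33])
          recursive_sum(arr=[])
          -> return 0
        -> return 33
      -> return 38
    -> return 53
  -> return 88
-> return 91

Final answer: 91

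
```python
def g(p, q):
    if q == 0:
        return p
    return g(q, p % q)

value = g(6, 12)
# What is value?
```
Call trace:
g(p=6, q=12)
  g(p=12, q=6)
    g(p=6, q=0)
    -> return 6
  -> return 6
-> return 6

Final answer: 6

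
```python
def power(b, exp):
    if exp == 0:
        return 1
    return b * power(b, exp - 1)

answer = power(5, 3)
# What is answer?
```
Call trace:
power(b=5, exp=3)
  power(b=5, exp=2)
    power(b=5, exp=1)
      power(b=5, exp=0)
      -> return 1
    -> return 5
  -> return 25
-> return 125

Final answer: 125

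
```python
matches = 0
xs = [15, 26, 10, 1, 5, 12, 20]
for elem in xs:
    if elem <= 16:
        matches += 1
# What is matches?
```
Trace:
  matches=0
  matches=1, elem=15
  matches=1, elem=26
  matches=2, elem=10
  matches=3, elem=1
  matches=4, elem=5
  matches=5, elem=12
  matches=5, elem=20

Final answer: 5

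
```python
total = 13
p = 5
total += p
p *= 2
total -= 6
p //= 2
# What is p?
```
Trace:
  total=13
  total=13, p=5
  total=18, p=5
  total=18, p=10
  total=12, p=10
  total=12, p=5

Final answer: 5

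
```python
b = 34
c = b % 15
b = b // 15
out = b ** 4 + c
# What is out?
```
Trace:
  b=34
  b=34, c=4
  b=2, c=4
  b=2, c=4, out=20

Final answer: 20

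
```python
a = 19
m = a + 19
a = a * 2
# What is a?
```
Trace:
  a=19
  a=19, m=38
  a=38, m=38

Final answer: 38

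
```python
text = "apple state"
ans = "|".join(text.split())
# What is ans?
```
Trace:
  text='apple state'
  text='apple state', ans='apple|state'

Final answer: 'apple|state'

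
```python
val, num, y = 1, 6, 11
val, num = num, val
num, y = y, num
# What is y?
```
Trace:
  val=1, num=6, y=11
  val=6, num=1, y=11
  val=6, num=11, y=1

Final answer: 1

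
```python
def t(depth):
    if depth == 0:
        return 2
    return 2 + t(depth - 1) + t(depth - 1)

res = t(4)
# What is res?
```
Call trace (a repeated sub-call is expanded the first time; later identical calls just restate its return value):
t(depth=4)
  t(depth=3)
    t(depth=2)
      t(depth=1)
        t(depth=0)
        -> return 2
        t(depth=0)
        -> return 2
      -> return 6
      t(depth=1) -> return 6  (same call as traced above)
    -> return 14
    t(depth=2) -> return 14  (same call as traced above)
  -> return 30
  t(depth=3) -> return 30  (same call as traced above)
-> return 62

Final answer: 62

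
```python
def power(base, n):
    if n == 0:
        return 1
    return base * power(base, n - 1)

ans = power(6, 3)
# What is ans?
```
Call trace:
power(base=6, n=3)
  power(base=6, n=2)
    power(base=6, n=1)
      power(base=6, n=0)
      -> return 1
    -> return 6
  -> return 36
-> return 216

Final answer: 216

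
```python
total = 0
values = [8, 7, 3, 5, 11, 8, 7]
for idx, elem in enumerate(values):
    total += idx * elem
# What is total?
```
Trace:
  total=0
  total=0, idx=0, elem=8
  total=7, idx=1, elem=7
  total=13, idx=2, elem=3
  total=28, idx=3, elem=5
  total=72, idx=4, elem=11
  total=112, idx=5, elem=8
  total=154, idx=6, elem=7

Final answer: 154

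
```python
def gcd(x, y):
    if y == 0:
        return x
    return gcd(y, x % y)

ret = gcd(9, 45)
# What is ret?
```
Call trace:
gcd(x=9, y=45)
  gcd(x=45, y=9)
    gcd(x=9, y=0)
    -> return 9
  -> return 9
-> return 9

Final answer: 9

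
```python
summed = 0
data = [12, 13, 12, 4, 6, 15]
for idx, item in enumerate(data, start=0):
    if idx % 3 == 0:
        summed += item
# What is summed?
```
Trace:
  summed=0
  summed=12, idx=0, item=12
  summed=12, idx=1, item=13
  summed=12, idx=2, item=12
  summed=16, idx=3, item=4
  summed=16, idx=4, item=6
  summed=16, idx=5, item=15

Final answer: 16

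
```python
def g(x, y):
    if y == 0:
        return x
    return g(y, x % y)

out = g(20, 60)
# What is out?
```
Call trace:
g(x=20, y=60)
  g(x=60, y=20)
    g(x=20, y=0)
    -> return 20
  -> return 20
-> return 20

Final answer: 20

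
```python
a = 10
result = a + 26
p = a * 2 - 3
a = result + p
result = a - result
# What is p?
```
Trace:
  a=10
  a=10, result=36
  a=10, result=36, p=17
  a=53, result=36, p=17
  a=53, result=17, p=17

Final answer: 17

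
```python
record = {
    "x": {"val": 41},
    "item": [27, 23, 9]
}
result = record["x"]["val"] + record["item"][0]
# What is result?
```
Trace:
  record={'x': {'val': 41}, 'item': [27, 23, 9]}
  record={'x': {'val': 41}, 'item': [27, 23, 9]}, result=68

Final answer: 68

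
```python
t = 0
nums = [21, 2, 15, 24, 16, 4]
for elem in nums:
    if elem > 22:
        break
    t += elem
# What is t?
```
Trace:
  t=0
  t=21, elem=21
  t=23, elem=2
  t=38, elem=15
  t=38, elem=24

Final answer: 38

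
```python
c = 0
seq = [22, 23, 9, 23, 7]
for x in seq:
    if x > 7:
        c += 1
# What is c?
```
Trace:
  c=0
  c=1, x=22
  c=2, x=23
  c=3, x=9
  c=4, x=23
  c=4, x=7

Final answer: 4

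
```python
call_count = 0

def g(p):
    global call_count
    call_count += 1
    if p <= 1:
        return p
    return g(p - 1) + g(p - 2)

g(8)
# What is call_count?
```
Call trace (a repeated sub-call is expanded the first time; later identical calls just restate its return value):
g(p=8)
  g(p=7)
    g(p=6)
      g(p=5)
        g(p=4)
          g(p=3)
            g(p=2)
              g(p=1)
              -> return 1
              g(p=0)
              -> return 0
            -> return 1
            g(p=1)
            -> return 1
          -> return 2
          g(p=2) -> return 1  (same call as traced above)
        -> return 3
        g(p=3) -> return 2  (same call as traced above)
      -> return 5
      g(p=4) -> return 3  (same call as traced above)
    -> return 8
    g(p=5) -> return 5  (same call as traced above)
  -> return 13
  g(p=6) -> return 8  (same call as traced above)
-> return 21

call_count is incremented once per call, so count the calls in each subtree. Let C(p) = number of calls made by g(p).
C(0) = C(1) = 1 (base case, no recursion); C(p) = 1 + C(p - 1) + C(p - 2) otherwise.
C(2) = 1 + C(1) + C(0) = 1 + 1 + 1 = 3
C(3) = 1 + C(2) + C(1) = 1 + 3 + 1 = 5
C(4) = 1 + C(3) + C(2) = 1 + 5 + 3 = 9
C(5) = 1 + C(4) + C(3) = 1 + 9 + 5 = 15
C(6) = 1 + C(5) + C(4) = 1 + 15 + 9 = 25
C(7) = 1 + C(6) + C(5) = 1 + 25 + 15 = 41
C(8) = 1 + C(7) + C(6) = 1 + 41 + 25 = 67
call_count = C(8) = 67

Final answer: 67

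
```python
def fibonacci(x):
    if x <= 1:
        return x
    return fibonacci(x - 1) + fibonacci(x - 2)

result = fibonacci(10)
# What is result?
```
Call trace (a repeated sub-call is expanded the first time; later identical calls just restate its return value):
fibonacci(x=10)
  fibonacci(x=9)
    fibonacci(x=8)
      fibonacci(x=7)
        fibonacci(x=6)
          fibonacci(x=5)
            fibonacci(x=4)
              fibonacci(x=3)
                fibonacci(x=2)
                  fibonacci(x=1)
                  -> return 1
                  fibonacci(x=0)
                  -> return 0
                -> return 1
                fibonacci(x=1)
                -> return 1
              -> return 2
              fibonacci(x=2) -> return 1  (same call as traced above)
            -> return 3
            fibonacci(x=3) -> return 2  (same call as traced above)
          -> return 5
          fibonacci(x=4) -> return 3  (same call as traced above)
        -> return 8
        fibonacci(x=5) -> return 5  (same call as traced above)
      -> return 13
      fibonacci(x=6) -> return 8  (same call as traced above)
    -> return 21
    fibonacci(x=7) -> return 13  (same call as traced above)
  -> return 34
  fibonacci(x=8) -> return 21  (same call as traced above)
-> return 55

Final answer: 55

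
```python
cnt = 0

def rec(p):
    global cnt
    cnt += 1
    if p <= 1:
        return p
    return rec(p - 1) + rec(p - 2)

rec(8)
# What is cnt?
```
Call trace (a repeated sub-call is expanded the first time; later identical calls just restate its return value):
rec(p=8)
  rec(p=7)
    rec(p=6)
      rec(p=5)
        rec(p=4)
          rec(p=3)
            rec(p=2)
              rec(p=1)
              -> return 1
              rec(p=0)
              -> return 0
            -> return 1
            rec(p=1)
            -> return 1
          -> return 2
          rec(p=2) -> return 1  (same call as traced above)
        -> return 3
        rec(p=3) -> return 2  (same call as traced above)
      -> return 5
      rec(p=4) -> return 3  (same call as traced above)
    -> return 8
    rec(p=5) -> return 5  (same call as traced above)
  -> return 13
  rec(p=6) -> return 8  (same call as traced above)
-> return 21

cnt is incremented once per call, so count the calls in each subtree. Let C(p) = number of calls made by rec(p).
C(0) = C(1) = 1 (base case, no recursion); C(p) = 1 + C(p - 1) + C(p - 2) otherwise.
C(2) = 1 + C(1) + C(0) = 1 + 1 + 1 = 3
C(3) = 1 + C(2) + C(1) = 1 + 3 + 1 = 5
C(4) = 1 + C(3) + C(2) = 1 + 5 + 3 = 9
C(5) = 1 + C(4) + C(3) = 1 + 9 + 5 = 15
C(6) = 1 + C(5) + C(4) = 1 + 15 + 9 = 25
C(7) = 1 + C(6) + C(5) = 1 + 25 + 15 = 41
C(8) = 1 + C(7) + C(6) = 1 + 41 + 25 = 67
cnt = C(8) = 67

Final answer: 67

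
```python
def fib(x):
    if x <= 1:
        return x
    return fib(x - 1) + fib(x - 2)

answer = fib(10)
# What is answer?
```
Call trace (a repeated sub-call is expanded the first time; later identical calls just restate its return value):
fib(x=10)
  fib(x=9)
    fib(x=8)
      fib(x=7)
        fib(x=6)
          fib(x=5)
            fib(x=4)
              fib(x=3)
                fib(x=2)
                  fib(x=1)
                  -> return 1
                  fib(x=0)
                  -> return 0
                -> return 1
                fib(x=1)
                -> return 1
              -> return 2
              fib(x=2) -> return 1  (same call as traced above)
            -> return 3
            fib(x=3) -> return 2  (same call as traced above)
          -> return 5
          fib(x=4) -> return 3  (same call as traced above)
        -> return 8
        fib(x=5) -> return 5  (same call as traced above)
      -> return 13
      fib(x=6) -> return 8  (same call as traced above)
    -> return 21
    fib(x=7) -> return 13  (same call as traced above)
  -> return 34
  fib(x=8) -> return 21  (same call as traced above)
-> return 55

Final answer: 55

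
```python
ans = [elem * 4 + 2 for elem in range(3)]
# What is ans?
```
Trace:
  elem=0
  elem=1
  elem=2
  ans=[2, 6, 10]

Final answer: [2, 6, 10]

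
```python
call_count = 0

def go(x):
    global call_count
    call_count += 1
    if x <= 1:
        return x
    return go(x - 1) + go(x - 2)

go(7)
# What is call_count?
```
Call trace (a repeated sub-call is expanded the first time; later identical calls just restate its return value):
go(x=7)
  go(x=6)
    go(x=5)
      go(x=4)
        go(x=3)
          go(x=2)
            go(x=1)
            -> return 1
            go(x=0)
            -> return 0
          -> return 1
          go(x=1)
          -> return 1
        -> return 2
        go(x=2) -> return 1  (same call as traced above)
      -> return 3
      go(x=3) -> return 2  (same call as traced above)
    -> return 5
    go(x=4) -> return 3  (same call as traced above)
  -> return 8
  go(x=5) -> return 5  (same call as traced above)
-> return 13

call_count is incremented once per call, so count the calls in each subtree. Let C(x) = number of calls made by go(x).
C(0) = C(1) = 1 (base case, no recursion); C(x) = 1 + C(x - 1) + C(x - 2) otherwise.
C(2) = 1 + C(1) + C(0) = 1 + 1 + 1 = 3
C(3) = 1 + C(2) + C(1) = 1 + 3 + 1 = 5
C(4) = 1 + C(3) + C(2) = 1 + 5 + 3 = 9
C(5) = 1 + C(4) + C(3) = 1 + 9 + 5 = 15
C(6) = 1 + C(5) + C(4) = 1 + 15 + 9 = 25
C(7) = 1 + C(6) + C(5) = 1 + 25 + 15 = 41
call_count = C(7) = 41

Final answer: 41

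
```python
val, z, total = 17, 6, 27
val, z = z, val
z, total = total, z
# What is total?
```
Trace:
  val=17, z=6, total=27
  val=6, z=17, total=27
  val=6, z=27, total=17

Final answer: 17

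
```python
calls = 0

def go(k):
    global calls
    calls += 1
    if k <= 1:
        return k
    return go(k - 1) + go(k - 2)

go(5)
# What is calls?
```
Call trace (a repeated sub-call is expanded the first time; later identical calls just restate its return value):
go(k=5)
  go(k=4)
    go(k=3)
      go(k=2)
        go(k=1)
        -> return 1
        go(k=0)
        -> return 0
      -> return 1
      go(k=1)
      -> return 1
    -> return 2
    go(k=2) -> return 1  (same call as traced above)
  -> return 3
  go(k=3) -> return 2  (same call as traced above)
-> return 5

calls is incremented once per call, so count the calls in each subtree. Let C(k) = number of calls made by go(k).
C(0) = C(1) = 1 (base case, no recursion); C(k) = 1 + C(k - 1) + C(k - 2) otherwise.
C(2) = 1 + C(1) + C(0) = 1 + 1 + 1 = 3
C(3) = 1 + C(2) + C(1) = 1 + 3 + 1 = 5
C(4) = 1 + C(3) + C(2) = 1 + 5 + 3 = 9
C(5) = 1 + C(4) + C(3) = 1 + 9 + 5 = 15
calls = C(5) = 15

Final answer: 15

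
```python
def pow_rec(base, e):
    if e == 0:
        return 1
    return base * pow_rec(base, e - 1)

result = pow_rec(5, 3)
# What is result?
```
Call trace:
pow_rec(base=5, e=3)
  pow_rec(base=5, e=2)
    pow_rec(base=5, e=1)
      pow_rec(base=5, e=0)
      -> return 1
    -> return 5
  -> return 25
-> return 125

Final answer: 125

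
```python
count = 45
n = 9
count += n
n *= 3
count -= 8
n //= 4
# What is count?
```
Trace:
  count=45
  count=45, n=9
  count=54, n=9
  count=54, n=27
  count=46, n=27
  count=46, n=6

Final answer: 46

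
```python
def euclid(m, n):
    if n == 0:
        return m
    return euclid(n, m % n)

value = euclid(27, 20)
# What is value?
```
Call trace:
euclid(m=27, n=20)
  euclid(m=20, n=7)
    euclid(m=7, n=6)
      euclid(m=6, n=1)
        euclid(m=1, n=0)
        -> return 1
      -> return 1
    -> return 1
  -> return 1
-> return 1

Final answer: 1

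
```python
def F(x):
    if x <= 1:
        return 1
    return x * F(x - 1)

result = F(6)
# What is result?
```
Call trace:
F(x=6)
  F(x=5)
    F(x=4)
      F(x=3)
        F(x=2)
          F(x=1)
          -> return 1
        -> return 2
      -> return 6
    -> return 24
  -> return 120
-> return 720

Final answer: 720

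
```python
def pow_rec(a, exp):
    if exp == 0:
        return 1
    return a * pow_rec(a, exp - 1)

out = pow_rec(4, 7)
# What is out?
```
Call trace:
pow_rec(a=4, exp=7)
  pow_rec(a=4, exp=6)
    pow_rec(a=4, exp=5)
      pow_rec(a=4, exp=4)
        pow_rec(a=4, exp=3)
          pow_rec(a=4, exp=2)
            pow_rec(a=4, exp=1)
              pow_rec(a=4, exp=0)
              -> return 1
            -> return 4
          -> return 16
        -> return 64
      -> return 256
    -> return 1024
  -> return 4096
-> return 16384

Final answer: 16384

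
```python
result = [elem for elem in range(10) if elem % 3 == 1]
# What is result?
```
Trace:
  elem=0
  elem=1
  elem=2
  elem=3
  elem=4
  elem=5
  elem=6
  elem=7
  elem=8
  elem=9
  result=[1, 4, 7]

Final answer: [1, 4, 7]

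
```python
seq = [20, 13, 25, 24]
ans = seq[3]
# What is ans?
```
Trace:
  seq=[20, 13, 25, 24]
  seq=[20, 13, 25, 24], ans=24

Final answer: 24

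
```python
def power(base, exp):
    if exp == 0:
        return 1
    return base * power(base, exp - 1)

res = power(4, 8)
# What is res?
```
Call trace:
power(base=4, exp=8)
  power(base=4, exp=7)
    power(base=4, exp=6)
      power(base=4, exp=5)
        power(base=4, exp=4)
          power(base=4, exp=3)
            power(base=4, exp=2)
              power(base=4, exp=1)
                power(base=4, exp=0)
                -> return 1
              -> return 4
            -> return 16
          -> return 64
        -> return 256
      -> return 1024
    -> return 4096
  -> return 16384
-> return 65536

Final answer: 65536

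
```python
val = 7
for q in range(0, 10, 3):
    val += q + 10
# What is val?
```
Trace:
  val=7
  val=17, q=0
  val=30, q=3
  val=46, q=6
  val=65, q=9

Final answer: 65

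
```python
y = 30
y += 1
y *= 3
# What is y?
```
Trace:
  y=30
  y=31
  y=93

Final answer: 93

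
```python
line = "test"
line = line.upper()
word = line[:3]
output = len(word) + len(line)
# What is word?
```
Trace:
  line='test'
  line='TEST'
  line='TEST', word='TES'
  line='TEST', word='TES', output=7

Final answer: 'TES'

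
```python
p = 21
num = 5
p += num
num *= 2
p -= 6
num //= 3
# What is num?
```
Trace:
  p=21
  p=21, num=5
  p=26, num=5
  p=26, num=10
  p=20, num=10
  p=20, num=3

Final answer: 3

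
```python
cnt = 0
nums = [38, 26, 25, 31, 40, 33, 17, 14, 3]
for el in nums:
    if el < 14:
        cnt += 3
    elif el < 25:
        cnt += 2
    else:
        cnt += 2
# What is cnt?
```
Trace:
  cnt=0
  cnt=2, el=38
  cnt=4, el=26
  cnt=6, el=25
  cnt=8, el=31
  cnt=10, el=40
  cnt=12, el=33
  cnt=14, el=17
  cnt=16, el=14
  cnt=19, el=3

Final answer: 19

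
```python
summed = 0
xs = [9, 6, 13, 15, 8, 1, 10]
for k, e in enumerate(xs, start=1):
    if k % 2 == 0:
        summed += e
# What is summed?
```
Trace:
  summed=0
  summed=0, k=1, e=9
  summed=6, k=2, e=6
  summed=6, k=3, e=13
  summed=21, k=4, e=15
  summed=21, k=5, e=8
  summed=22, k=6, e=1
  summed=22, k=7, e=10

Final answer: 22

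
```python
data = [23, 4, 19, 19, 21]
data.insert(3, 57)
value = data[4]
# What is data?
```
Trace:
  data=[23, 4, 19, 19, 21]
  data=[23, 4, 19, 57, 19, 21]
  data=[23, 4, 19, 57, 19, 21], value=19

Final answer: [23, 4, 19, 57, 19, 21]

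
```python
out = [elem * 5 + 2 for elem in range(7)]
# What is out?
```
Trace:
  elem=0
  elem=1
  elem=2
  elem=3
  elem=4
  elem=5
  elem=6
  out=[2, 7, 12, 17, 22, 27, 32]

Final answer: [2, 7, 12, 17, 22, 27, 32]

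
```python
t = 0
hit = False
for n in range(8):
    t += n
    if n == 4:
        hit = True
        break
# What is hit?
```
Trace:
  t=0
  t=0, hit=False
  t=0, hit=False, n=0
  t=1, hit=False, n=1
  t=3, hit=False, n=2
  t=6, hit=False, n=3
  t=10, hit=True, n=4

Final answer: True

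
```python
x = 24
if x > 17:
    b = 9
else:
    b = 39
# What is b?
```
Trace:
  x=24
  x=24, b=9

Final answer: 9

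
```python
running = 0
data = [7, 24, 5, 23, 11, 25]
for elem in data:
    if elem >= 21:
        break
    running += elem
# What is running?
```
Trace:
  running=0
  running=7, elem=7
  running=7, elem=24

Final answer: 7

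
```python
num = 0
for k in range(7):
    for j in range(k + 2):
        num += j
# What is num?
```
Trace:
  num=0
  num=0, k=0, j=0
  num=1, k=0, j=1
  num=1, k=1, j=0
  num=2, k=1, j=1
  num=4, k=1, j=2
  num=4, k=2, j=0
  num=5, k=2, j=1
  num=7, k=2, j=2
  num=10, k=2, j=3
  num=10, k=3, j=0
  num=11, k=3, j=1
  num=13, k=3, j=2
  num=16, k=3, j=3
  num=20, k=3, j=4
  num=20, k=4, j=0
  num=21, k=4, j=1
  num=23, k=4, j=2
  num=26, k=4, j=3
  num=30, k=4, j=4
  num=35, k=4, j=5
  num=35, k=5, j=0
  num=36, k=5, j=1
  num=38, k=5, j=2
  num=41, k=5, j=3
  num=45, k=5, j=4
  num=50, k=5, j=5
  num=56, k=5, j=6
  num=56, k=6, j=0
  num=57, k=6, j=1
  num=59, k=6, j=2
  num=62, k=6, j=3
  num=66, k=6, j=4
  num=71, k=6, j=5
  num=77, k=6, j=6
  num=84, k=6, j=7

Final answer: 84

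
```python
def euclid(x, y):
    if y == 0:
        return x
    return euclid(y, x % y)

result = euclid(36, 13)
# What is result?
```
Call trace:
euclid(x=36, y=13)
  euclid(x=13, y=10)
    euclid(x=10, y=3)
      euclid(x=3, y=1)
        euclid(x=1, y=0)
        -> return 1
      -> return 1
    -> return 1
  -> return 1
-> return 1

Final answer: 1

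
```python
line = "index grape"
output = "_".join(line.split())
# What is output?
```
Trace:
  line='index grape'
  line='index grape', output='index_grape'

Final answer: 'index_grape'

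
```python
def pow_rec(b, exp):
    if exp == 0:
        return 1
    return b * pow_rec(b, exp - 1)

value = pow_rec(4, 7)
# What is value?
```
Call trace:
pow_rec(b=4, exp=7)
  pow_rec(b=4, exp=6)
    pow_rec(b=4, exp=5)
      pow_rec(b=4, exp=4)
        pow_rec(b=4, exp=3)
          pow_rec(b=4, exp=2)
            pow_rec(b=4, exp=1)
              pow_rec(b=4, exp=0)
              -> return 1
            -> return 4
          -> return 16
        -> return 64
      -> return 256
    -> return 1024
  -> return 4096
-> return 16384

Final answer: 16384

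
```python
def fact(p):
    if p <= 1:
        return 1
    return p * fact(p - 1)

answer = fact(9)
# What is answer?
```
Call trace:
fact(p=9)
  fact(p=8)
    fact(p=7)
      fact(p=6)
        fact(p=5)
          fact(p=4)
            fact(p=3)
              fact(p=2)
                fact(p=1)
                -> return 1
              -> return 2
            -> return 6
          -> return 24
        -> return 120
      -> return 720
    -> return 5040
  -> return 40320
-> return 362880

Final answer: 362880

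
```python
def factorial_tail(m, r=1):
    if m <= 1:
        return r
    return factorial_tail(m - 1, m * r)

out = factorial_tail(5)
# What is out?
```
Call trace:
factorial_tail(m=5, r=1)
  factorial_tail(m=4, r=5)
    factorial_tail(m=3, r=20)
      factorial_tail(m=2, r=60)
        factorial_tail(m=1, r=120)
        -> return 120
      -> return 120
    -> return 120
  -> return 120
-> return 120

Final answer: 120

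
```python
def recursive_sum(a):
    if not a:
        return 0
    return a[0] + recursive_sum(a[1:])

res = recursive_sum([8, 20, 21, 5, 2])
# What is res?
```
Call trace:
recursive_sum(a=[8, 20, 21, 5, 2])
  recursive_sum(a=[20, 21, 5, 2])
    recursive_sum(a=[21, 5, 2])
      recursive_sum(a=[5, 2])
        recursive_sum(a=[2])
          recursive_sum(a=[])
          -> return 0
        -> return 2
      -> return 7
    -> return 28
  -> return 48
-> return 56

Final answer: 56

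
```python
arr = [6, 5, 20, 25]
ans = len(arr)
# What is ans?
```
Trace:
  arr=[6, 5, 20, 25]
  arr=[6, 5, 20, 25], ans=4

Final answer: 4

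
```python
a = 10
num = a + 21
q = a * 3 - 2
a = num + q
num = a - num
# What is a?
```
Trace:
  a=10
  a=10, num=31
  a=10, num=31, q=28
  a=59, num=31, q=28
  a=59, num=28, q=28

Final answer: 59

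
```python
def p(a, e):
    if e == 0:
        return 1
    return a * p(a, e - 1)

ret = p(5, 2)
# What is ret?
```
Call trace:
p(a=5, e=2)
  p(a=5, e=1)
    p(a=5, e=0)
    -> return 1
  -> return 5
-> return 25

Final answer: 25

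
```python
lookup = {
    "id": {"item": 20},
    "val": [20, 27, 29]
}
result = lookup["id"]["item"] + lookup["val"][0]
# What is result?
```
Trace:
  lookup={'id': {'item': 20}, 'val': [20, 27, 29]}
  lookup={'id': {'item': 20}, 'val': [20, 27, 29]}, result=40

Final answer: 40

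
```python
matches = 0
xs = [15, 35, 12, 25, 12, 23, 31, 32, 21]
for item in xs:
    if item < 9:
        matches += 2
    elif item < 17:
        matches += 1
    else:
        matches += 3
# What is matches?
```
Trace:
  matches=0
  matches=1, item=15
  matches=4, item=35
  matches=5, item=12
  matches=8, item=25
  matches=9, item=12
  matches=12, item=23
  matches=15, item=31
  matches=18, item=32
  matches=21, item=21

Final answer: 21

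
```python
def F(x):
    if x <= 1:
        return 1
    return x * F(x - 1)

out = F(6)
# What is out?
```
Call trace:
F(x=6)
  F(x=5)
    F(x=4)
      F(x=3)
        F(x=2)
          F(x=1)
          -> return 1
        -> return 2
      -> return 6
    -> return 24
  -> return 120
-> return 720

Final answer: 720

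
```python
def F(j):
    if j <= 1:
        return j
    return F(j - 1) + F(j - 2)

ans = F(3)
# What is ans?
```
Call trace:
F(j=3)
  F(j=2)
    F(j=1)
    -> return 1
    F(j=0)
    -> return 0
  -> return 1
  F(j=1)
  -> return 1
-> return 2

Final answer: 2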